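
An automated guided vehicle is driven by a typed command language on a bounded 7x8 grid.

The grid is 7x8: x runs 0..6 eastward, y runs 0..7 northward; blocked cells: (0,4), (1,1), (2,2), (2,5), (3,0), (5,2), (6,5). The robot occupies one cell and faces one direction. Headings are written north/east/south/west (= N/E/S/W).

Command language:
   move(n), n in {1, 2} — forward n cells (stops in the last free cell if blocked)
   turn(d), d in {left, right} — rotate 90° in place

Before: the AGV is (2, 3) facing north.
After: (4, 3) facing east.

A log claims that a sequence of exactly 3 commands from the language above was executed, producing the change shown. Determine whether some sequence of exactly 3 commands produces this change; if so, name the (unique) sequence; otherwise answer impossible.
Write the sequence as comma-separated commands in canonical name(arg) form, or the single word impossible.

turn(right), move(1), move(1)

key: cell and facing (now E) both changed — the 3 commands mix motion and turning
t0: (2, 3) facing north
1. turn(right) → (2, 3) facing east
2. move(1) → (3, 3) facing east
3. move(1) → (4, 3) facing east
no other 3-command option fits: unique.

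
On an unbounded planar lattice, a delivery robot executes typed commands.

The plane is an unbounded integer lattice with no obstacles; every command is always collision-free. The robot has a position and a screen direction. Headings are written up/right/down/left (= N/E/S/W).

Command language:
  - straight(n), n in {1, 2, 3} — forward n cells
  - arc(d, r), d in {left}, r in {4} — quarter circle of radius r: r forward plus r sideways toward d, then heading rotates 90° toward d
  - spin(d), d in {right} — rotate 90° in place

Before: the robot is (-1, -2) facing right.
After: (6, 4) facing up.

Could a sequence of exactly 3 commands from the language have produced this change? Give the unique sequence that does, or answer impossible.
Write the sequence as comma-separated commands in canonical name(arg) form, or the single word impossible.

key: running straight(2) before straight(3) would end elsewhere — order is forced
t0: (-1, -2) facing right
[1] after straight(3): (2, -2) facing right
[2] after arc(left, 4): (6, 2) facing up
[3] after straight(2): (6, 4) facing up
all 125 alternatives checked — unique.

straight(3), arc(left, 4), straight(2)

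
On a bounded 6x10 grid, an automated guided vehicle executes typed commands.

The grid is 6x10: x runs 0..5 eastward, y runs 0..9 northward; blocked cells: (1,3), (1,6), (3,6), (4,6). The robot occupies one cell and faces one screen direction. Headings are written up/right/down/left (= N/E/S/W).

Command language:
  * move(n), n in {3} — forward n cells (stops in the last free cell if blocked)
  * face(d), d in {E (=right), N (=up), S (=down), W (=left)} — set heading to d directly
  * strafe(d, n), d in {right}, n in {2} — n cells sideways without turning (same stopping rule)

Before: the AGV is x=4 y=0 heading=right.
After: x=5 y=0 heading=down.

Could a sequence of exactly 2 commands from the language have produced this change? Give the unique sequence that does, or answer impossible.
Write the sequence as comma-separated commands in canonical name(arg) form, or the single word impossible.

key: position moved to (5,0) AND the heading swung to S — translation plus rotation needed
t0: x=4 y=0 heading=right
1. move(3) → x=5 y=0 heading=right
2. face(S) → x=5 y=0 heading=down
all 36 alternatives checked — unique.

move(3), face(S)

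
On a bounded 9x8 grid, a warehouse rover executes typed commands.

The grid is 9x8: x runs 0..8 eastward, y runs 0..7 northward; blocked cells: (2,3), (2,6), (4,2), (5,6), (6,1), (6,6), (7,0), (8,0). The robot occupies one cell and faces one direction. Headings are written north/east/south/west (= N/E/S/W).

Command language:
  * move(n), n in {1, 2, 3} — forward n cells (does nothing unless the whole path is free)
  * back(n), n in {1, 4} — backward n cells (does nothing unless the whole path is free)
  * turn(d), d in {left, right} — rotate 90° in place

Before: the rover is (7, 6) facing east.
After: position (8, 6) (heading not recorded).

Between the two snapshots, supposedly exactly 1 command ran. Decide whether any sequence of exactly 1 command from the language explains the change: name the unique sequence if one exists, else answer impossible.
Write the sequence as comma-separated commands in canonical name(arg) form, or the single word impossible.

initial: (7, 6) facing east
1. move(1) → (8, 6) facing east
all 7 alternatives checked — unique.

move(1)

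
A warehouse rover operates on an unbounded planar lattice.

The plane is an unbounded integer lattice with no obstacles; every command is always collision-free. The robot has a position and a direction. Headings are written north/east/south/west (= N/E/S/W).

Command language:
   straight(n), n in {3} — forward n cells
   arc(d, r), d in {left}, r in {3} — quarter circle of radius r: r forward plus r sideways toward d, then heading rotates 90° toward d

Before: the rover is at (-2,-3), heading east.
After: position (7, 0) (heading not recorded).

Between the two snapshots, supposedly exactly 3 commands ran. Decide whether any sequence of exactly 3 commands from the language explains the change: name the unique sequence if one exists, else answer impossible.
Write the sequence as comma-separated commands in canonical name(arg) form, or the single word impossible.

straight(3), straight(3), arc(left, 3)

key: order matters: swapping straight(3) and arc(left, 3) lands elsewhere
initial: at (-2,-3), heading east
step 1 (straight(3)): at (1,-3), heading east
step 2 (straight(3)): at (4,-3), heading east
step 3 (arc(left, 3)): at (7,0), heading north
all 8 alternatives checked — unique.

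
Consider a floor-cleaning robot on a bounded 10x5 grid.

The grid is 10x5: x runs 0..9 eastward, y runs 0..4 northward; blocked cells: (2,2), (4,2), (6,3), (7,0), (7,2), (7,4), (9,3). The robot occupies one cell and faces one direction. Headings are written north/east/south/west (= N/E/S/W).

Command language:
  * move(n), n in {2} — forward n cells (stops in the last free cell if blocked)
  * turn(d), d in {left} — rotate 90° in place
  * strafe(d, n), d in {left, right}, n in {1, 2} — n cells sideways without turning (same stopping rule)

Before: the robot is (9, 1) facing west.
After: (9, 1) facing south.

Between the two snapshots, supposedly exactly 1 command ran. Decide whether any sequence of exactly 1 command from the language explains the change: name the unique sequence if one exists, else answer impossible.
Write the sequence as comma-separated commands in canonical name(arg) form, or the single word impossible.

turn(left)

key: parked at (9,1) the whole time — nothing moves the robot
initial: (9, 1) facing west
t=1 turn(left) ⇒ (9, 1) facing south
uniquely the one of 6 1-step routes that fits.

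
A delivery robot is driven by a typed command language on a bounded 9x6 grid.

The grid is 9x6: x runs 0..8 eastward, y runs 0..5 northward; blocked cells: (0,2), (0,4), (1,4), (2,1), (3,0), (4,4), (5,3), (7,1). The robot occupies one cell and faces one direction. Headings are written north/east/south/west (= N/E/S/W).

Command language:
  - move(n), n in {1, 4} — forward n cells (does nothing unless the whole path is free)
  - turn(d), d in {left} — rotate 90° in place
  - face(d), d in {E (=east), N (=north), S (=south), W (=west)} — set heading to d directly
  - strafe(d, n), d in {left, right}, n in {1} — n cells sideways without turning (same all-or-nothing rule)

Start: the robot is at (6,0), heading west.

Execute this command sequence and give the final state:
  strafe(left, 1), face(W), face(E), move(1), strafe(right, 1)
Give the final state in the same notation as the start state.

from: at (6,0), heading west
t=1 strafe(left, 1) ⇒ at (6,0), heading west
t=2 face(W) ⇒ at (6,0), heading west
t=3 face(E) ⇒ at (6,0), heading east
t=4 move(1) ⇒ at (7,0), heading east
t=5 strafe(right, 1) ⇒ at (7,0), heading east

at (7,0), heading east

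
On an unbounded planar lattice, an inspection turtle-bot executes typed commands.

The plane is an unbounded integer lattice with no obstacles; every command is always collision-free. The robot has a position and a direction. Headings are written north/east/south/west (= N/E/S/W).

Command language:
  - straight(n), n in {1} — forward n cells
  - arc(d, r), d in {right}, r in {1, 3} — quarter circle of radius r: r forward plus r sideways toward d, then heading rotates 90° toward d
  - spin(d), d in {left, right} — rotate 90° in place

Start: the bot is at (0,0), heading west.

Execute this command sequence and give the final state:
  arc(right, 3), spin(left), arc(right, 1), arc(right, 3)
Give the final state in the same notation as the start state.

start: at (0,0), heading west
[1] after arc(right, 3): at (-3,3), heading north
[2] after spin(left): at (-3,3), heading west
[3] after arc(right, 1): at (-4,4), heading north
[4] after arc(right, 3): at (-1,7), heading east

at (-1,7), heading east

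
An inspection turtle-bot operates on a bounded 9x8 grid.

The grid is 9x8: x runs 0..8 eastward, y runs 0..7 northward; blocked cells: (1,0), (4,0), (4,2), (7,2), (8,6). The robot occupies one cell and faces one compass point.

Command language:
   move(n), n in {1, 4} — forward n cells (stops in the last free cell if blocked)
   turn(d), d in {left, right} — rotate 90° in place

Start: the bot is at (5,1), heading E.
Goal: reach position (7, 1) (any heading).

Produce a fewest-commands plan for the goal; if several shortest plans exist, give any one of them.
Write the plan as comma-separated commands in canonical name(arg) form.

from: at (5,1), heading E
t=1 move(1) ⇒ at (6,1), heading E
t=2 move(1) ⇒ at (7,1), heading E
shorter routes all fall short; 2 is best.

move(1), move(1)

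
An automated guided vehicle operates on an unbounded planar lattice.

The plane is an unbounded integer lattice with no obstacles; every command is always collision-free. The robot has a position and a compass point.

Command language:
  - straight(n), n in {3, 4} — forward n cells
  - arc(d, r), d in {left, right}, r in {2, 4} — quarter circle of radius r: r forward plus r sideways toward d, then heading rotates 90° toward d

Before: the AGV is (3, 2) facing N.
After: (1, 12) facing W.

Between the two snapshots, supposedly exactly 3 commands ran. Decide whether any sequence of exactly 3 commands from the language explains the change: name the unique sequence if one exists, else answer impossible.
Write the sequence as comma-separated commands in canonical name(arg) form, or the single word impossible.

key: position moved to (1,12) AND the heading swung to W — translation plus rotation needed
begin: (3, 2) facing N
step 1 (straight(4)): (3, 6) facing N
step 2 (straight(4)): (3, 10) facing N
step 3 (arc(left, 2)): (1, 12) facing W
all 216 alternatives checked — unique.

straight(4), straight(4), arc(left, 2)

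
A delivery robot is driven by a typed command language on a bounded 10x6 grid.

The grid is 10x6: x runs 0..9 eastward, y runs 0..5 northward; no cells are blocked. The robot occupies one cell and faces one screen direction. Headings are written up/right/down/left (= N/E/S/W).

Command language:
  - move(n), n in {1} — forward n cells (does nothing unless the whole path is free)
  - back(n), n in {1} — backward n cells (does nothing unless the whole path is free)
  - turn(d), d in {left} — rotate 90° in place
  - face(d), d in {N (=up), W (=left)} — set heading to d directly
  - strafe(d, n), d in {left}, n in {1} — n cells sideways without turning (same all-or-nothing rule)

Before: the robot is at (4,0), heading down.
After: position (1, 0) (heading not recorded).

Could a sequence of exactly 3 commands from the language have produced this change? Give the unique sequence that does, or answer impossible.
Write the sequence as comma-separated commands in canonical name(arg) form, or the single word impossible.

impossible

checked all 3-command options: none fits.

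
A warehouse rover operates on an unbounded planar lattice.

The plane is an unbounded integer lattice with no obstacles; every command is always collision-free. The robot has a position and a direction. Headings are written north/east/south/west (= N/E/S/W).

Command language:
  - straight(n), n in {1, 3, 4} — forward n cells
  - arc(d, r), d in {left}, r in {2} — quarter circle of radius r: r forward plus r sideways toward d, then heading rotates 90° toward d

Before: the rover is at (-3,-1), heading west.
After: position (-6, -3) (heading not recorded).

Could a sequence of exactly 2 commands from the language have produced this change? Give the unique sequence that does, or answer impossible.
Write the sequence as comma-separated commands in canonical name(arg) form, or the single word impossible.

key: running arc(left, 2) before straight(1) would end elsewhere — order is forced
begin: at (-3,-1), heading west
[1] after straight(1): at (-4,-1), heading west
[2] after arc(left, 2): at (-6,-3), heading south
no other 2-command option fits: unique.

straight(1), arc(left, 2)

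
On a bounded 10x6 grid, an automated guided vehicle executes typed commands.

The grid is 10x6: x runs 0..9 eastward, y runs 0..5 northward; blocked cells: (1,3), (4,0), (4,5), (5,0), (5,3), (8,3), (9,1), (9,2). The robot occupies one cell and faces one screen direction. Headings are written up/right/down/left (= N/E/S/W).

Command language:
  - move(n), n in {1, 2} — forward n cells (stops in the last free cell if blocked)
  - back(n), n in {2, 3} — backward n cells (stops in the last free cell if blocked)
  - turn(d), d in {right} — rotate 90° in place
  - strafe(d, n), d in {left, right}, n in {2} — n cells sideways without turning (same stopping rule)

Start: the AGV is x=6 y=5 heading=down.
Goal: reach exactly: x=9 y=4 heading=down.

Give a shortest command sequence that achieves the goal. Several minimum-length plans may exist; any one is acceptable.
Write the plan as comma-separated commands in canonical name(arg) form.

from: x=6 y=5 heading=down
step 1 (strafe(left, 2)): x=8 y=5 heading=down
step 2 (strafe(left, 2)): x=9 y=5 heading=down
step 3 (move(1)): x=9 y=4 heading=down
no 2-step plan works, so 3 is optimal.

strafe(left, 2), strafe(left, 2), move(1)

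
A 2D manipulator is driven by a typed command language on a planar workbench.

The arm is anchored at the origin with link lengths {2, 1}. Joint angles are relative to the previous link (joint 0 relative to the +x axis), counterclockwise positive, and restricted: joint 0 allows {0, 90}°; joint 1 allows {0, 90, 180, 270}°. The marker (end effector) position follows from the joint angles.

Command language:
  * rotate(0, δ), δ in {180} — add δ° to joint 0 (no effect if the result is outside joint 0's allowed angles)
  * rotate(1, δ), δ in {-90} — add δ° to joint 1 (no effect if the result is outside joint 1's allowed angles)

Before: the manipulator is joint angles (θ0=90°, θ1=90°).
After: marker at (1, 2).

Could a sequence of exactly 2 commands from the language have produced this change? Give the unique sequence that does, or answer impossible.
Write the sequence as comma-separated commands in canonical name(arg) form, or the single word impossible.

t0: joint angles (θ0=90°, θ1=90°)
t=1 rotate(1, -90) ⇒ joint angles (θ0=90°, θ1=0°)
t=2 rotate(1, -90) ⇒ joint angles (θ0=90°, θ1=270°)
no rival 2-sequence matches.

rotate(1, -90), rotate(1, -90)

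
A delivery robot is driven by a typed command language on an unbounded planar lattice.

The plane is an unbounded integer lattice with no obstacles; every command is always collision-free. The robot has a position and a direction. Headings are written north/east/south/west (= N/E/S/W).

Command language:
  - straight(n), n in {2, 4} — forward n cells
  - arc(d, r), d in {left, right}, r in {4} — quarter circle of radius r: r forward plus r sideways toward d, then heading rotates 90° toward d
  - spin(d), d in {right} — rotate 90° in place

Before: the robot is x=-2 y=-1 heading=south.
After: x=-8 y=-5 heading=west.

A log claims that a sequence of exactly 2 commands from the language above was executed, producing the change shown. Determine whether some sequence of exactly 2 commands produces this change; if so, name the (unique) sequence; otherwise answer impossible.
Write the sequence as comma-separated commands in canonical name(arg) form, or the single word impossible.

arc(right, 4), straight(2)

key: running straight(2) before arc(right, 4) would end elsewhere — order is forced
from: x=-2 y=-1 heading=south
1. arc(right, 4) → x=-6 y=-5 heading=west
2. straight(2) → x=-8 y=-5 heading=west
no rival 2-sequence matches.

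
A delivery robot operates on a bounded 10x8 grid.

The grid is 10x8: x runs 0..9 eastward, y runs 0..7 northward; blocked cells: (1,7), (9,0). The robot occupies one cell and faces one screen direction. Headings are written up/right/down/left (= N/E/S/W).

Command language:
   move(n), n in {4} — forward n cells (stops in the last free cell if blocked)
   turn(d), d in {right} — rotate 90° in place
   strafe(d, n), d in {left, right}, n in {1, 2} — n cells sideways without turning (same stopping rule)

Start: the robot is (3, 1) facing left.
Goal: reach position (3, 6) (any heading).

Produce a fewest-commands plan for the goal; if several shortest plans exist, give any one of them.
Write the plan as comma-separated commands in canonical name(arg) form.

initial: (3, 1) facing left
step 1 (strafe(right, 1)): (3, 2) facing left
step 2 (strafe(right, 2)): (3, 4) facing left
step 3 (strafe(right, 2)): (3, 6) facing left
nothing shorter than 3 reaches the goal.

strafe(right, 1), strafe(right, 2), strafe(right, 2)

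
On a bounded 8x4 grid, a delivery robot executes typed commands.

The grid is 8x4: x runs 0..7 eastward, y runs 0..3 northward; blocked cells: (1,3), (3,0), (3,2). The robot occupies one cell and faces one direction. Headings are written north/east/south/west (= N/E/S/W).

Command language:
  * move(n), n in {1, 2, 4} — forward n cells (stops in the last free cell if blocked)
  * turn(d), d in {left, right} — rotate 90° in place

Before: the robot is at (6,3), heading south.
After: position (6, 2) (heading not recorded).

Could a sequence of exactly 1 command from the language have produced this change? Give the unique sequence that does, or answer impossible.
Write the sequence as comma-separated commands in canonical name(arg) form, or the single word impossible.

move(1)

t0: at (6,3), heading south
t=1 move(1) ⇒ at (6,2), heading south
all 5 alternatives checked — unique.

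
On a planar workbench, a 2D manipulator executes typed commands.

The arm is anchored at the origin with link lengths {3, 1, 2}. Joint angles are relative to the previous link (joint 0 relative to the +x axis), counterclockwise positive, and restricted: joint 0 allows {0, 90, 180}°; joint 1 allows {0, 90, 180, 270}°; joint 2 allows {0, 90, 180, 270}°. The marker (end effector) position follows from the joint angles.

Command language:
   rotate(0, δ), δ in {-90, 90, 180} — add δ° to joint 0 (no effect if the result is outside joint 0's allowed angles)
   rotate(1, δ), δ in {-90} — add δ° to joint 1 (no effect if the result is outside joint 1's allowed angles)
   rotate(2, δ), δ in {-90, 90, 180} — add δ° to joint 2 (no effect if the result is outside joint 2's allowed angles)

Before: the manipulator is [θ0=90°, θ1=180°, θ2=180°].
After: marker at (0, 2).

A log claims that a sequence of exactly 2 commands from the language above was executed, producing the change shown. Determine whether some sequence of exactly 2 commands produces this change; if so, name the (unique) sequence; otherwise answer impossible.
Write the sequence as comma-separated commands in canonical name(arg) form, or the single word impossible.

t0: [θ0=90°, θ1=180°, θ2=180°]
t=1 rotate(1, -90) ⇒ [θ0=90°, θ1=90°, θ2=180°]
t=2 rotate(1, -90) ⇒ [θ0=90°, θ1=0°, θ2=180°]
uniquely the one of 49 2-step routes that fits.

rotate(1, -90), rotate(1, -90)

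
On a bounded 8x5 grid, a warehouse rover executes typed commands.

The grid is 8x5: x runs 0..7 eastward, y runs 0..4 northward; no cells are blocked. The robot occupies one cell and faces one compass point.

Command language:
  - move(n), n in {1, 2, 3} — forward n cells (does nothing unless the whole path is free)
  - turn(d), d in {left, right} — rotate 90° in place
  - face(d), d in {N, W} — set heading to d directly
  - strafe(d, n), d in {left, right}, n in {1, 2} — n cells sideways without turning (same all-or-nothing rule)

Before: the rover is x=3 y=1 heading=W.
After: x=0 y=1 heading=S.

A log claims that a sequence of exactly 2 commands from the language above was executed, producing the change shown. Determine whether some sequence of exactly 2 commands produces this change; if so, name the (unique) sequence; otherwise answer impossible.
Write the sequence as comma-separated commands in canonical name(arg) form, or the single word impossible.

key: position moved to (0,1) AND the heading swung to S — translation plus rotation needed
initial: x=3 y=1 heading=W
t=1 move(3) ⇒ x=0 y=1 heading=W
t=2 turn(left) ⇒ x=0 y=1 heading=S
no other 2-command option fits: unique.

move(3), turn(left)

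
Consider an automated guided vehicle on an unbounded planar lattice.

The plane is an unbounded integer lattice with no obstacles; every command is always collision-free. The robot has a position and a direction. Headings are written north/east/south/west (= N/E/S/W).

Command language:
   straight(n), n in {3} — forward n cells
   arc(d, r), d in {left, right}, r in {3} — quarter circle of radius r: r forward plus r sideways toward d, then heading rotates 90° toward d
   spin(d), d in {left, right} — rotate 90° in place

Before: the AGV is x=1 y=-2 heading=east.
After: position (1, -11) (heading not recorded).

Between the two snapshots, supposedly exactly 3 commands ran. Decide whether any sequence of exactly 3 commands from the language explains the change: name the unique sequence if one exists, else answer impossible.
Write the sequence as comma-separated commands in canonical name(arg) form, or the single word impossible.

start: x=1 y=-2 heading=east
t=1 arc(right, 3) ⇒ x=4 y=-5 heading=south
t=2 straight(3) ⇒ x=4 y=-8 heading=south
t=3 arc(right, 3) ⇒ x=1 y=-11 heading=west
no rival 3-sequence matches.

arc(right, 3), straight(3), arc(right, 3)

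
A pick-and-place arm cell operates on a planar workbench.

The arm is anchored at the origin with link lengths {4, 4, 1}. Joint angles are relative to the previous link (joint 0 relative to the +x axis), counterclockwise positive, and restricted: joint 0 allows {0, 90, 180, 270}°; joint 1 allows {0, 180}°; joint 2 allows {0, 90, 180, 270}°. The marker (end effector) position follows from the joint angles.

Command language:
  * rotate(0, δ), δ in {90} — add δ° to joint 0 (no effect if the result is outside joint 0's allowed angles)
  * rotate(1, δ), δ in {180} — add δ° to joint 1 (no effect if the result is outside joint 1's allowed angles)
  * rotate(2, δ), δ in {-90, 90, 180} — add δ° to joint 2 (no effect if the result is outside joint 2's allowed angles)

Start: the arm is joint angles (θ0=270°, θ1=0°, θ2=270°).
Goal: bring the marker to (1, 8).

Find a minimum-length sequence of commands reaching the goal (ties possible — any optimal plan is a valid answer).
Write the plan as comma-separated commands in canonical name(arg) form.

start: joint angles (θ0=270°, θ1=0°, θ2=270°)
[1] after rotate(0, 90): joint angles (θ0=0°, θ1=0°, θ2=270°)
[2] after rotate(0, 90): joint angles (θ0=90°, θ1=0°, θ2=270°)
shorter routes all fall short; 2 is best.

rotate(0, 90), rotate(0, 90)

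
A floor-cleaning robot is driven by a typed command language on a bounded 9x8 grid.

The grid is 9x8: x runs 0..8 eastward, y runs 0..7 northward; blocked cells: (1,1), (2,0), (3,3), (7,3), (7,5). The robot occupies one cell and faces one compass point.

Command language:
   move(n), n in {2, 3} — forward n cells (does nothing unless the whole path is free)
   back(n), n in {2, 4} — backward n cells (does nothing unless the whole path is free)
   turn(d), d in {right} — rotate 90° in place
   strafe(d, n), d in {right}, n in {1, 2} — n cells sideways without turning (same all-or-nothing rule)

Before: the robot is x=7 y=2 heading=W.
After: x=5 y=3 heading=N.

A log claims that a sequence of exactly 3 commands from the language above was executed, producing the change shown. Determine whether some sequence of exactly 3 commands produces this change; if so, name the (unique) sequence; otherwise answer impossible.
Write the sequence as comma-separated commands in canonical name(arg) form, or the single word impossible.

move(2), strafe(right, 1), turn(right)

key: position moved to (5,3) AND the heading swung to N — translation plus rotation needed
t0: x=7 y=2 heading=W
1. move(2) → x=5 y=2 heading=W
2. strafe(right, 1) → x=5 y=3 heading=W
3. turn(right) → x=5 y=3 heading=N
no other 3-command option fits: unique.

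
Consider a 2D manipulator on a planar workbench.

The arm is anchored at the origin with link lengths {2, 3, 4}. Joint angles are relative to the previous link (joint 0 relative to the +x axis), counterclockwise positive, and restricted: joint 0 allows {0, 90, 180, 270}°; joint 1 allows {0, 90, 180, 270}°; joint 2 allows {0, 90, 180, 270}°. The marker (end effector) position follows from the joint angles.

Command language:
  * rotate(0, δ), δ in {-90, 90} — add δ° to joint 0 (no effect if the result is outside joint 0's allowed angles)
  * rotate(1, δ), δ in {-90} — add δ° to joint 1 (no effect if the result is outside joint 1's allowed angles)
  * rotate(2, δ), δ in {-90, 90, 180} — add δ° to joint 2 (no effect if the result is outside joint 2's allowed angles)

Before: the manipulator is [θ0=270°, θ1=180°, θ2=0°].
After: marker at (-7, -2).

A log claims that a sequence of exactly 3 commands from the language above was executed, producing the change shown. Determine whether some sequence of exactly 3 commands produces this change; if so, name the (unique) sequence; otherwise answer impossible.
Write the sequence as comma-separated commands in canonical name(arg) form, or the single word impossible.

initial: [θ0=270°, θ1=180°, θ2=0°]
t=1 rotate(1, -90) ⇒ [θ0=270°, θ1=90°, θ2=0°]
t=2 rotate(1, -90) ⇒ [θ0=270°, θ1=0°, θ2=0°]
t=3 rotate(1, -90) ⇒ [θ0=270°, θ1=270°, θ2=0°]
no rival 3-sequence matches.

rotate(1, -90), rotate(1, -90), rotate(1, -90)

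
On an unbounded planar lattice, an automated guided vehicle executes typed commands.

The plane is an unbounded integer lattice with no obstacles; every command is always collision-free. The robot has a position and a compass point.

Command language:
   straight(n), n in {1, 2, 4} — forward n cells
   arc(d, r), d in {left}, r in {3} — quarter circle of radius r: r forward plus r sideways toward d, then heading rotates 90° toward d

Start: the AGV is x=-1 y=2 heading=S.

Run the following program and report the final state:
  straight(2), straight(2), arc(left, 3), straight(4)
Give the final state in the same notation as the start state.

x=6 y=-5 heading=E

start: x=-1 y=2 heading=S
step 1 (straight(2)): x=-1 y=0 heading=S
step 2 (straight(2)): x=-1 y=-2 heading=S
step 3 (arc(left, 3)): x=2 y=-5 heading=E
step 4 (straight(4)): x=6 y=-5 heading=E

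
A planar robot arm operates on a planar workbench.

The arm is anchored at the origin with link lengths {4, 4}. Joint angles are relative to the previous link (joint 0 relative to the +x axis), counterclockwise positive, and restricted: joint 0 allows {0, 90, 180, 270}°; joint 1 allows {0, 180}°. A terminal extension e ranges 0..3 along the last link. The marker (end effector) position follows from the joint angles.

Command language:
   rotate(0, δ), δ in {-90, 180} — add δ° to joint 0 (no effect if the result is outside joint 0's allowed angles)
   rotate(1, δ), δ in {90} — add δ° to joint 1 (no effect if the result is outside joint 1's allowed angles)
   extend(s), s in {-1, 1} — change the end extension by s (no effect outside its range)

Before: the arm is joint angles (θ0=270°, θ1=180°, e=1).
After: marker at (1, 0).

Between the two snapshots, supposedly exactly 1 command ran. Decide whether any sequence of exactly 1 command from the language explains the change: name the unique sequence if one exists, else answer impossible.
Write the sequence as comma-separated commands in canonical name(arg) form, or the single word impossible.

rotate(0, -90)

initial: joint angles (θ0=270°, θ1=180°, e=1)
step 1 (rotate(0, -90)): joint angles (θ0=180°, θ1=180°, e=1)
uniquely the one of 5 1-step routes that fits.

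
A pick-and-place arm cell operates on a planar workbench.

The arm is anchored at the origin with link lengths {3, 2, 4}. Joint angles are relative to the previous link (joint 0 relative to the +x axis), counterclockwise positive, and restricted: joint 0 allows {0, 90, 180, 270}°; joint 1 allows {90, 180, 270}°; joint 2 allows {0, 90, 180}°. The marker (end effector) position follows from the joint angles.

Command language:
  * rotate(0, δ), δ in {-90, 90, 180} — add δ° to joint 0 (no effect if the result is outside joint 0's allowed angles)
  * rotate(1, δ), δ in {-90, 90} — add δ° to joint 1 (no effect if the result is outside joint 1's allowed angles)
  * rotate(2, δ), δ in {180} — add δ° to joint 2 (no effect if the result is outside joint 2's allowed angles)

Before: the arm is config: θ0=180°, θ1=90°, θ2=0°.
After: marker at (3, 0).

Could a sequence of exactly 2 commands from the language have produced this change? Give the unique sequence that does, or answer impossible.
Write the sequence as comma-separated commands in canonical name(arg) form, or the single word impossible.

key: order matters: swapping rotate(1, -90) and rotate(1, 90) lands elsewhere
start: config: θ0=180°, θ1=90°, θ2=0°
1. rotate(1, -90) → config: θ0=180°, θ1=90°, θ2=0°
2. rotate(1, 90) → config: θ0=180°, θ1=180°, θ2=0°
no other 2-command option fits: unique.

rotate(1, -90), rotate(1, 90)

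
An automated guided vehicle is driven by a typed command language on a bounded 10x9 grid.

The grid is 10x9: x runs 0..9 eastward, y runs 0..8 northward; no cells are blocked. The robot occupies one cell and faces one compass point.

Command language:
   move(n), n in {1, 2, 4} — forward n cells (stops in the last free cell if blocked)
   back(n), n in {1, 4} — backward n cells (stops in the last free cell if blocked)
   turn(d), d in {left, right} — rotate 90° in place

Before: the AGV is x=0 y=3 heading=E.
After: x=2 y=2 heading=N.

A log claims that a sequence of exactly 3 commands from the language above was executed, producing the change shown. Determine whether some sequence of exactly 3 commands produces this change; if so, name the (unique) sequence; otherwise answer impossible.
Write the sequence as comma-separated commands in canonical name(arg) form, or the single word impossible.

move(2), turn(left), back(1)

key: running back(1) before move(2) would end elsewhere — order is forced
t0: x=0 y=3 heading=E
1. move(2) → x=2 y=3 heading=E
2. turn(left) → x=2 y=3 heading=N
3. back(1) → x=2 y=2 heading=N
no rival 3-sequence matches.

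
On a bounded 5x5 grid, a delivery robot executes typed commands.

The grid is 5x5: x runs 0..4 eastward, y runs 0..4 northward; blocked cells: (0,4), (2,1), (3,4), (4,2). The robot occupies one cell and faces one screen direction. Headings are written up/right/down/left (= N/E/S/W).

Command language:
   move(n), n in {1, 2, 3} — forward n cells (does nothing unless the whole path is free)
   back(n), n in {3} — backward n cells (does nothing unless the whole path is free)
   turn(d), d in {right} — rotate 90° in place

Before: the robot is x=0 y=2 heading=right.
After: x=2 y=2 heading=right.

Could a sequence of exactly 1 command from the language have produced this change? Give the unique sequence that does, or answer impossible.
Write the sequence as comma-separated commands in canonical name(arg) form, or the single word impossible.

move(2)

key: heading stays E — the single command does not turn
begin: x=0 y=2 heading=right
1. move(2) → x=2 y=2 heading=right
no rival 1-sequence matches.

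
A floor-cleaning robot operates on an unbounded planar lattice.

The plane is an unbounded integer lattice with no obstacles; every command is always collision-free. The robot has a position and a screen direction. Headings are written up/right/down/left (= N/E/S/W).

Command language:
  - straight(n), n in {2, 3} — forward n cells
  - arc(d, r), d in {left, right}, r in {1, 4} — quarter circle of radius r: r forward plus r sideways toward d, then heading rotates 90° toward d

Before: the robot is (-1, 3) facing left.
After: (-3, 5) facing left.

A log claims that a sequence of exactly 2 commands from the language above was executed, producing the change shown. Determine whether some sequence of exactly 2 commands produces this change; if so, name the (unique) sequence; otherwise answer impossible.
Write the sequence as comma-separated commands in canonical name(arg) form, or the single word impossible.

arc(right, 1), arc(left, 1)

key: running arc(left, 1) before arc(right, 1) would end elsewhere — order is forced
start: (-1, 3) facing left
t=1 arc(right, 1) ⇒ (-2, 4) facing up
t=2 arc(left, 1) ⇒ (-3, 5) facing left
no rival 2-sequence matches.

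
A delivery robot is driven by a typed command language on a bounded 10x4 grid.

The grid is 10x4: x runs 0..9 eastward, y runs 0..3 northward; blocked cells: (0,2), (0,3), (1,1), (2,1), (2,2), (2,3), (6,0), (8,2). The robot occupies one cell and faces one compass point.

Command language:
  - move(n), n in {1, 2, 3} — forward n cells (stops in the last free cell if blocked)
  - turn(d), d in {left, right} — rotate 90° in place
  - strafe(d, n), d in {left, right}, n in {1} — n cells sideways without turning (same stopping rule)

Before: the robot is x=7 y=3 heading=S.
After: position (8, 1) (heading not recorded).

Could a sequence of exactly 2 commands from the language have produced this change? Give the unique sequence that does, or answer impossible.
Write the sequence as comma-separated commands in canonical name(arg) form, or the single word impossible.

key: running strafe(left, 1) before move(2) would end elsewhere — order is forced
t0: x=7 y=3 heading=S
t=1 move(2) ⇒ x=7 y=1 heading=S
t=2 strafe(left, 1) ⇒ x=8 y=1 heading=S
all 49 alternatives checked — unique.

move(2), strafe(left, 1)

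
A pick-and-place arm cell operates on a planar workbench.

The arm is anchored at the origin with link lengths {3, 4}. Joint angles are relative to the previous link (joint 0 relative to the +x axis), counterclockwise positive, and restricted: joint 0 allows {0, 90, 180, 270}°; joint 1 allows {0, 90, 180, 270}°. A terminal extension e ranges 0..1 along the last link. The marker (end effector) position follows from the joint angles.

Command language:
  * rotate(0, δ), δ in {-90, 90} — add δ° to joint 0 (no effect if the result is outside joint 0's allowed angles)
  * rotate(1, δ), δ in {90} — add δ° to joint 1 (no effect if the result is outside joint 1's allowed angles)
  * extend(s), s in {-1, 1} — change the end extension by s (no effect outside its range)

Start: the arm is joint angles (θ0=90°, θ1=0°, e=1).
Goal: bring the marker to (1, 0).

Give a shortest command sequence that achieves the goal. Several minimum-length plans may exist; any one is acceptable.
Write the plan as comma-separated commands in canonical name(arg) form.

rotate(0, 90), rotate(1, 90), rotate(1, 90), extend(-1)

initial: joint angles (θ0=90°, θ1=0°, e=1)
1. rotate(0, 90) → joint angles (θ0=180°, θ1=0°, e=1)
2. rotate(1, 90) → joint angles (θ0=180°, θ1=90°, e=1)
3. rotate(1, 90) → joint angles (θ0=180°, θ1=180°, e=1)
4. extend(-1) → joint angles (θ0=180°, θ1=180°, e=0)
no 3-step plan works, so 4 is optimal.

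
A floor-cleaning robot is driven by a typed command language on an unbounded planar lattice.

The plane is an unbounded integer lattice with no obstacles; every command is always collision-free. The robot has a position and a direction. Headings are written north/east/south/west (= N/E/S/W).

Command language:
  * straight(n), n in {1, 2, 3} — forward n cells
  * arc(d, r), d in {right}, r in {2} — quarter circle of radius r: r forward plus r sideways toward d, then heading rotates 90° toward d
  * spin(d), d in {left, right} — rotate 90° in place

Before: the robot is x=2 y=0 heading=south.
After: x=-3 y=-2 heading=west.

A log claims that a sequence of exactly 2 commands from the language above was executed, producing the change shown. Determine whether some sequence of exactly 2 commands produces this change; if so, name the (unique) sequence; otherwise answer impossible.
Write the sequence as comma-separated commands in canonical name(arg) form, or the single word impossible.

arc(right, 2), straight(3)

key: cell and facing (now W) both changed — the 2 commands mix motion and turning
initial: x=2 y=0 heading=south
step 1 (arc(right, 2)): x=0 y=-2 heading=west
step 2 (straight(3)): x=-3 y=-2 heading=west
all 36 alternatives checked — unique.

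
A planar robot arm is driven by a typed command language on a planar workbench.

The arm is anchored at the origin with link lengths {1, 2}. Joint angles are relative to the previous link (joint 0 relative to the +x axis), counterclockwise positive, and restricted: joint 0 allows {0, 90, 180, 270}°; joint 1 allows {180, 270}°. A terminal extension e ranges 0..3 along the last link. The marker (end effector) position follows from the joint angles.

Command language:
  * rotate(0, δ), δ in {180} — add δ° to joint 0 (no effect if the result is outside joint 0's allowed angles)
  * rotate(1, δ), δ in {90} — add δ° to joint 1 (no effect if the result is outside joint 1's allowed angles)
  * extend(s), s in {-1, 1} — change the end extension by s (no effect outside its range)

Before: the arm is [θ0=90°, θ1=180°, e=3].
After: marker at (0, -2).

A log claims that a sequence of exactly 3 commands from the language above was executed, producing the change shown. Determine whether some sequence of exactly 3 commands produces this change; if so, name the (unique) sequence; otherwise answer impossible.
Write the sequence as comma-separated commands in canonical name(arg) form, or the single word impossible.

key: running extend(-1) before extend(1) would end elsewhere — order is forced
from: [θ0=90°, θ1=180°, e=3]
[1] after extend(1): [θ0=90°, θ1=180°, e=3]
[2] after extend(-1): [θ0=90°, θ1=180°, e=2]
[3] after extend(-1): [θ0=90°, θ1=180°, e=1]
uniquely the one of 64 3-step routes that fits.

extend(1), extend(-1), extend(-1)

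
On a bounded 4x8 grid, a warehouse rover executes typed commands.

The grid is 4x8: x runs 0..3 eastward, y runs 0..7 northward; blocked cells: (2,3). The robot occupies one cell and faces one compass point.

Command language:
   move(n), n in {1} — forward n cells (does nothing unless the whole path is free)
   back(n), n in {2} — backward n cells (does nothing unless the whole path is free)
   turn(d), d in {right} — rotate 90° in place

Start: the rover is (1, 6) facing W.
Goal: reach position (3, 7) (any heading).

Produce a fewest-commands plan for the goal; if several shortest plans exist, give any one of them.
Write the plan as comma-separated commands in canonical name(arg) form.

initial: (1, 6) facing W
t=1 back(2) ⇒ (3, 6) facing W
t=2 turn(right) ⇒ (3, 6) facing N
t=3 move(1) ⇒ (3, 7) facing N
nothing shorter than 3 reaches the goal.

back(2), turn(right), move(1)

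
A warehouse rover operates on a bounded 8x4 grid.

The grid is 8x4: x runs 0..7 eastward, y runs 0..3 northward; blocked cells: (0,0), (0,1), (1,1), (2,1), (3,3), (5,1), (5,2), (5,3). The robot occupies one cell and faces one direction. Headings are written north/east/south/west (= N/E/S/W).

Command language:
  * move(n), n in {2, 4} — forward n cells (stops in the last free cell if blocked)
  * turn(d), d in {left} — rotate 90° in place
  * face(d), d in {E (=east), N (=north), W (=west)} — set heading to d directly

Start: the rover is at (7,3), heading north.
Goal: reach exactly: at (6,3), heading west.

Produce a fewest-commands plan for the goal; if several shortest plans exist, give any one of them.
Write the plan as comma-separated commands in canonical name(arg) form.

initial: at (7,3), heading north
[1] after turn(left): at (7,3), heading west
[2] after move(2): at (6,3), heading west
no 1-step plan works, so 2 is optimal.

turn(left), move(2)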